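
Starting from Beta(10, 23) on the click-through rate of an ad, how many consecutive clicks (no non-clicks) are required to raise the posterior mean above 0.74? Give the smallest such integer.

k = 56

After k clicks and 0 non-clicks the posterior is Beta(10+k, 23), with mean (10+k)/(10+23+k).
Set (10+k)/(33+k) > 0.74 and solve: k > (0.74·33 − 10)/(1 − 0.74) = 55.462.
The smallest integer exceeding 55.462 is 56.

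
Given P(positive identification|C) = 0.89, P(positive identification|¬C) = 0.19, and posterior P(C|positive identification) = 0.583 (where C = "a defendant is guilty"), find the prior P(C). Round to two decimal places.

P(C) = 0.23

Bayes' rule in odds form gives O(C|E) = O(C)·[P(E|C)/P(E|¬C)], hence O(C) = O(C|E)/LR.
Posterior odds = 0.583/(1−0.583) = 1.3981. LR = 0.89/0.19 = 4.6842.
Prior odds = 1.3981/4.6842 = 0.2985, so P(C) = 0.2985/(1+0.2985) ≈ 0.23.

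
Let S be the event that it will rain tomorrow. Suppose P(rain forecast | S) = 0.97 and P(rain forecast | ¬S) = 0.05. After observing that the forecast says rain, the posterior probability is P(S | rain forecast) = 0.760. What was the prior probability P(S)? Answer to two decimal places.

P(S) = 0.14

In odds form, posterior odds = prior odds × likelihood ratio, so prior odds = posterior odds ÷ LR.
Posterior odds = 0.760/(1−0.760) = 3.1667. LR = 0.97/0.05 = 19.4000.
Prior odds = 3.1667/19.4000 = 0.1632, so P(S) = 0.1632/(1+0.1632) ≈ 0.14.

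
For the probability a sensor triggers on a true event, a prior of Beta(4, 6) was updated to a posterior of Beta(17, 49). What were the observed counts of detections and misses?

A Beta(a, b) prior with s successes and f failures in binomial data gives a Beta(a+s, b+f) posterior.
Match parameters: s=17−4=13, f=49−6=43.

13 detections and 43 misses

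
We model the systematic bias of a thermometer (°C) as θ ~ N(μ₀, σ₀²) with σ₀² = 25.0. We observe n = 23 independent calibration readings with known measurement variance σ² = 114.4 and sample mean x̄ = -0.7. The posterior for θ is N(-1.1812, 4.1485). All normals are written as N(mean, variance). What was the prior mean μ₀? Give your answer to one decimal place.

With known observation variance, the Normal–Normal posterior has precision τ_n = τ₀ + n/σ² and mean μ_n = (τ₀μ₀ + (n/σ²)x̄)/τ_n.
Here τ₀ = 1/25.0 = 0.040000 and τ_data = 23/114.4 = 0.201049, so τ_n = 0.241049.
Rearranging for μ₀: μ₀ = (μ_n·τ_n − τ_data·x̄)/τ₀ = (-1.1812·0.241049 − 0.201049·-0.7) / 0.040000 = -0.143993/0.040000 ≈ -3.6.

μ₀ = -3.6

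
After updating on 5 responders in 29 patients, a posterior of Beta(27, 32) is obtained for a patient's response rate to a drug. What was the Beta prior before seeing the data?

Under Beta–binomial conjugacy the posterior parameters are (α+s, β+f).
So α = 27 − 5 = 22 and β = 32 − 24 = 8.

Beta(22, 8)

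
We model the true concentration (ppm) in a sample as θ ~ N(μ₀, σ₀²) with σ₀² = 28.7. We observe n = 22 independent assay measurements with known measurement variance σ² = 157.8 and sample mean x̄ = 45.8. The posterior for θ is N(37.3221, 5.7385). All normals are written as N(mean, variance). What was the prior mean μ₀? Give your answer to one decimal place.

μ₀ = 3.4

With known observation variance, the Normal–Normal posterior has precision τ_n = τ₀ + n/σ² and mean μ_n = (τ₀μ₀ + (n/σ²)x̄)/τ_n.
Here τ₀ = 1/28.7 = 0.034843 and τ_data = 22/157.8 = 0.139417, so τ_n = 0.174260.
Rearranging for μ₀: μ₀ = (μ_n·τ_n − τ_data·x̄)/τ₀ = (37.3221·0.174260 − 0.139417·45.8) / 0.034843 = 0.118451/0.034843 ≈ 3.4.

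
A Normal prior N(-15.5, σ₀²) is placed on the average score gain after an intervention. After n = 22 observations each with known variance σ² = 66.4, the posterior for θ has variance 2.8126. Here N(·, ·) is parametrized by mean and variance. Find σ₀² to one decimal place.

For the Normal–Normal model with known σ², precisions add: τ_n = τ₀ + n/σ².
So 1/σ₀² = 1/2.8126 − 22/66.4 = 0.355543 − 0.331325 = 0.024218.
Hence σ₀² = 1/0.024218 ≈ 41.3.

σ₀² = 41.3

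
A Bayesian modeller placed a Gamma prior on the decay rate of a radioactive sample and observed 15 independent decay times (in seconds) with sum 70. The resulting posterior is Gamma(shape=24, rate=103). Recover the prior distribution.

Gamma(shape=9, rate=33)

For an exponential likelihood with a Gamma(α, β) prior on the rate, n observations with total T give posterior Gamma(α+n, β+T).
So α = 24 − 15 = 9 and β = 103 − 70 = 33.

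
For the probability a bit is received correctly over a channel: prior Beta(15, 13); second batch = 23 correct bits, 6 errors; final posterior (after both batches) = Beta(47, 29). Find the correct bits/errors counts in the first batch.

Because Beta–binomial updating is additive in the counts, the combined data contributed (α_post−α_prior, β_post−β_prior) successes and failures.
Total across both batches: 47−15=32 correct bits, 29−13=16 errors.
Subtract the second batch: 32−23=9 correct bits and 16−6=10 errors.

9 correct bits and 10 errors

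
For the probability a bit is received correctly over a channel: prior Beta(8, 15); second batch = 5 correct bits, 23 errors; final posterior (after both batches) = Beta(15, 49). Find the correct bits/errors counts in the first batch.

Sequential conjugate updates are equivalent to a single update on the pooled data, so total successes = posterior α − prior α and total failures = posterior β − prior β.
Total across both batches: 15−8=7 correct bits, 49−15=34 errors.
Subtract the second batch: 7−5=2 correct bits and 34−23=11 errors.

2 correct bits and 11 errors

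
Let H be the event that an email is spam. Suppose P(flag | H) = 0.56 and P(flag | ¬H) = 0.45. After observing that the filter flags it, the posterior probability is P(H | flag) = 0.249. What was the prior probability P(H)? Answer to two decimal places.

P(H) = 0.21

In odds form, posterior odds = prior odds × likelihood ratio, so prior odds = posterior odds ÷ LR.
Posterior odds = 0.249/(1−0.249) = 0.3316. LR = 0.56/0.45 = 1.2444.
Prior odds = 0.3316/1.2444 = 0.2665, so P(H) = 0.2665/(1+0.2665) ≈ 0.21.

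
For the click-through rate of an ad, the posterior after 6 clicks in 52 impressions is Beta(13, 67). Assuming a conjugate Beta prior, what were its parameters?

Beta(7, 21)

Under Beta–binomial conjugacy the posterior parameters are (a+s, b+f).
Subtract the data counts: 13−6=7, 67−46=21.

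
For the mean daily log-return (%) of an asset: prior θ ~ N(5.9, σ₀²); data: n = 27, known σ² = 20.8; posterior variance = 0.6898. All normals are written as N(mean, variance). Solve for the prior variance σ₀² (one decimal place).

Posterior precision equals prior precision plus data precision: 1/σ_n² = 1/σ₀² + n/σ².
So 1/σ₀² = 1/0.6898 − 27/20.8 = 1.449696 − 1.298077 = 0.151619.
Hence σ₀² = 1/0.151619 ≈ 6.6.

σ₀² = 6.6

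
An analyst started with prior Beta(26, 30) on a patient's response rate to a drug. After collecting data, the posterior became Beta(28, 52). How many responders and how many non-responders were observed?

A Beta(α, β) prior with s successes and f failures in binomial data gives a Beta(α+s, β+f) posterior.
So s = 28 − 26 = 2 and f = 52 − 30 = 22.

2 responders and 22 non-responders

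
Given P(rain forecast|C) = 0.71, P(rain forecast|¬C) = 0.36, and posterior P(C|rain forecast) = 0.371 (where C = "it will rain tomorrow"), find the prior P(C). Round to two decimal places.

Bayes' rule in odds form gives O(C|E) = O(C)·[P(E|C)/P(E|¬C)], hence O(C) = O(C|E)/LR.
Posterior odds = 0.371/(1−0.371) = 0.5898. LR = 0.71/0.36 = 1.9722.
Prior odds = 0.5898/1.9722 = 0.2991, so P(C) = 0.2991/(1+0.2991) ≈ 0.23.

P(C) = 0.23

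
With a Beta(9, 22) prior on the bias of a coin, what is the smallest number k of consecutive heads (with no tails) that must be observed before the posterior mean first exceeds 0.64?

After k heads and 0 tails the posterior is Beta(9+k, 22), with mean (9+k)/(9+22+k).
Set (9+k)/(31+k) > 0.64 and solve: k > (0.64·31 − 9)/(1 − 0.64) = 30.111.
The smallest integer exceeding 30.111 is 31.

k = 31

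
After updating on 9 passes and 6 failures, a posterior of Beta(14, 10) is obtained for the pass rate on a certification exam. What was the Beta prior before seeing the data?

Beta(5, 4)

A Beta(a, b) prior with s successes and f failures in binomial data gives a Beta(a+s, b+f) posterior.
So a = 14 − 9 = 5 and b = 10 − 6 = 4.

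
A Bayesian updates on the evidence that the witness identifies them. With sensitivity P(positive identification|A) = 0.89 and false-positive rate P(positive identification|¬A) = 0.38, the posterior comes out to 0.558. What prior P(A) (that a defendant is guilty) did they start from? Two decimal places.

Bayes' rule in odds form gives O(A|E) = O(A)·[P(E|A)/P(E|¬A)], hence O(A) = O(A|E)/LR.
Posterior odds = 0.558/(1−0.558) = 1.2624. LR = 0.89/0.38 = 2.3421.
Prior odds = 1.2624/2.3421 = 0.5390, so P(A) = 0.5390/(1+0.5390) ≈ 0.35.

P(A) = 0.35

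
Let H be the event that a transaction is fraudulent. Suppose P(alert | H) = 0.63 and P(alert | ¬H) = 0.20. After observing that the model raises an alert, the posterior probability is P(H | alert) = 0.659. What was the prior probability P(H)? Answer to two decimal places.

P(H) = 0.38

Bayes' rule in odds form gives O(H|E) = O(H)·[P(E|H)/P(E|¬H)], hence O(H) = O(H|E)/LR.
Posterior odds = 0.659/(1−0.659) = 1.9326. LR = 0.63/0.20 = 3.1500.
Prior odds = 1.9326/3.1500 = 0.6135, so P(H) = 0.6135/(1+0.6135) ≈ 0.38.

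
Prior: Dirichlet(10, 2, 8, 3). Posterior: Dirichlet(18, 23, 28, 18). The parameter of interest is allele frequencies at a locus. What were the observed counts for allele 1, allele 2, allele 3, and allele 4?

For a Dirichlet(α) prior with multinomial counts c, the posterior is Dirichlet(α + c) componentwise.
Counts are posterior − prior componentwise: 18−10=8, 23−2=21, 28−8=20, 18−3=15.

counts (8, 21, 20, 15)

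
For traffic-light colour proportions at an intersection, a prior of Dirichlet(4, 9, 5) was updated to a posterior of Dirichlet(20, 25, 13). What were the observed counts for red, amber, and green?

For a Dirichlet(α) prior with multinomial counts c, the posterior is Dirichlet(α + c) componentwise.
Counts are posterior − prior componentwise: 20−4=16, 25−9=16, 13−5=8.

counts (16, 16, 8)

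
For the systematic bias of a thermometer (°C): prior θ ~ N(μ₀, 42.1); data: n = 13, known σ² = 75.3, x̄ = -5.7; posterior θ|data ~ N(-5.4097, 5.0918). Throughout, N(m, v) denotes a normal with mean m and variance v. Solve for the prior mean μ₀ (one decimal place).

The posterior mean is a precision-weighted average: μ_n = (τ₀μ₀ + τ_data·x̄)/(τ₀+τ_data), with τ₀=1/σ₀² and τ_data=n/σ².
Here τ₀ = 1/42.1 = 0.023753 and τ_data = 13/75.3 = 0.172643, so τ_n = 0.196396.
Rearranging for μ₀: μ₀ = (μ_n·τ_n − τ_data·x̄)/τ₀ = (-5.4097·0.196396 − 0.172643·-5.7) / 0.023753 = -0.078378/0.023753 ≈ -3.3.

μ₀ = -3.3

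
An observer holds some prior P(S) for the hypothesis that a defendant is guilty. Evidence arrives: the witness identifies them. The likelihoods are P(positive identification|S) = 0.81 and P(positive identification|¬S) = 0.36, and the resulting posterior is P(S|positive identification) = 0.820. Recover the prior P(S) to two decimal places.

In odds form, posterior odds = prior odds × likelihood ratio, so prior odds = posterior odds ÷ LR.
Posterior odds = 0.820/(1−0.820) = 4.5556. LR = 0.81/0.36 = 2.2500.
Prior odds = 4.5556/2.2500 = 2.0247, so P(S) = 2.0247/(1+2.0247) ≈ 0.67.

P(S) = 0.67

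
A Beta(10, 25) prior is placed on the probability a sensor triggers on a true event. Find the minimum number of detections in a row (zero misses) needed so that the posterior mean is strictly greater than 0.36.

After k detections and 0 misses the posterior is Beta(10+k, 25), with mean (10+k)/(10+25+k).
Set (10+k)/(35+k) > 0.36 and solve: k > (0.36·35 − 10)/(1 − 0.36) = 4.062.
The smallest integer exceeding 4.062 is 5.

k = 5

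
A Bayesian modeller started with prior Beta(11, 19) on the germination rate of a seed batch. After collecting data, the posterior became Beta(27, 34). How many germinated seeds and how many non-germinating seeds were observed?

A Beta(a, b) prior with s successes and f failures in binomial data gives a Beta(a+s, b+f) posterior.
Match parameters: s=27−11=16, f=34−19=15.

16 germinated seeds and 15 non-germinating seeds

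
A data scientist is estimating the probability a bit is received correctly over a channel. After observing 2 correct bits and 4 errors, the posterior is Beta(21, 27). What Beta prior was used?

Beta(19, 23)

Beta is conjugate to the binomial likelihood: posterior = Beta(a+s, b+f).
So a = 21 − 2 = 19 and b = 27 − 4 = 23.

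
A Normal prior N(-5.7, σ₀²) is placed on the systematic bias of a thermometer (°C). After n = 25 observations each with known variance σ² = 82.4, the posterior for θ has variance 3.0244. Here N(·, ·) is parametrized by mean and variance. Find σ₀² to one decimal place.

σ₀² = 36.7

For the Normal–Normal model with known σ², precisions add: τ_n = τ₀ + n/σ².
So 1/σ₀² = 1/3.0244 − 25/82.4 = 0.330644 − 0.303398 = 0.027246.
Hence σ₀² = 1/0.027246 ≈ 36.7.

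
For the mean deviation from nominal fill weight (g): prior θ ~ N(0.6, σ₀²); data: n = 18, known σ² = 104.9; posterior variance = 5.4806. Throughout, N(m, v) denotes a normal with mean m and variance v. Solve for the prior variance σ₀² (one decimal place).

σ₀² = 92.0

Posterior precision equals prior precision plus data precision: 1/σ_n² = 1/σ₀² + n/σ².
So 1/σ₀² = 1/5.4806 − 18/104.9 = 0.182462 − 0.171592 = 0.010870.
Hence σ₀² = 1/0.010870 ≈ 92.0.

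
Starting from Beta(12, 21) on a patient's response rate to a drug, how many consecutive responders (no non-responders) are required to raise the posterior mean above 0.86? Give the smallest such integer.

k = 118

After k responders and 0 non-responders the posterior is Beta(12+k, 21), with mean (12+k)/(12+21+k).
Set (12+k)/(33+k) > 0.86 and solve: k > (0.86·33 − 12)/(1 − 0.86) = 117.000.
The smallest integer exceeding 117.000 is 118, and checking k=118: (130)/(151) = 0.8609 > 0.86.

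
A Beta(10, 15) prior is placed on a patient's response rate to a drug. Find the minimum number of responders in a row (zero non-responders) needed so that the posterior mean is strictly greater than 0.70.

k = 26

After k responders and 0 non-responders the posterior is Beta(10+k, 15), with mean (10+k)/(10+15+k).
Set (10+k)/(25+k) > 0.70 and solve: k > (0.70·25 − 10)/(1 − 0.70) = 25.000.
The smallest integer exceeding 25.000 is 26, and checking k=26: (36)/(51) = 0.7059 > 0.70.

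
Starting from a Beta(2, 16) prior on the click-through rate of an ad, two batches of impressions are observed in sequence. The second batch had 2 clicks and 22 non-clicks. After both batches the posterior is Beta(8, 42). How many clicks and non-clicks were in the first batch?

4 clicks and 4 non-clicks

Sequential conjugate updates are equivalent to a single update on the pooled data, so total successes = posterior α − prior α and total failures = posterior β − prior β.
Total across both batches: 8−2=6 clicks, 42−16=26 non-clicks.
Subtract the second batch: 6−2=4 clicks and 26−22=4 non-clicks.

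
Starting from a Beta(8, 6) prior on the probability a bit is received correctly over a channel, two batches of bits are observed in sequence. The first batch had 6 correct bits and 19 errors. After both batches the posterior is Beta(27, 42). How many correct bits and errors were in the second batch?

Because Beta–binomial updating is additive in the counts, the combined data contributed (α_post−α_prior, β_post−β_prior) successes and failures.
Total across both batches: 27−8=19 correct bits, 42−6=36 errors.
Subtract the first batch: 19−6=13 correct bits and 36−19=17 errors.

13 correct bits and 17 errors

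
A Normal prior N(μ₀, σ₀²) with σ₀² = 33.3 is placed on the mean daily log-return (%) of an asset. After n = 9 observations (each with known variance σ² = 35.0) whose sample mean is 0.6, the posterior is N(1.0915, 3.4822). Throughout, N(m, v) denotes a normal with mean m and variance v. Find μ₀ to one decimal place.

The posterior mean is a precision-weighted average: μ_n = (τ₀μ₀ + τ_data·x̄)/(τ₀+τ_data), with τ₀=1/σ₀² and τ_data=n/σ².
Here τ₀ = 1/33.3 = 0.030030 and τ_data = 9/35.0 = 0.257143, so τ_n = 0.287173.
Rearranging for μ₀: μ₀ = (μ_n·τ_n − τ_data·x̄)/τ₀ = (1.0915·0.287173 − 0.257143·0.6) / 0.030030 = 0.159164/0.030030 ≈ 5.3.

μ₀ = 5.3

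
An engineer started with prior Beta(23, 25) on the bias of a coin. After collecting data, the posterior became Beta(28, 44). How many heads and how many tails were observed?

Under Beta–binomial conjugacy the posterior parameters are (a+s, b+f).
So s = 28 − 23 = 5 and f = 44 − 25 = 19.

5 heads and 19 tails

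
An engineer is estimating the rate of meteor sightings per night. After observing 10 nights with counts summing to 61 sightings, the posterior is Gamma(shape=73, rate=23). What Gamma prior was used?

A Gamma(α, β) prior (rate parametrization) on a Poisson rate with n observations summing to S gives posterior Gamma(α+S, β+n).
So α = 73 − 61 = 12 and β = 23 − 10 = 13.

Gamma(shape=12, rate=13)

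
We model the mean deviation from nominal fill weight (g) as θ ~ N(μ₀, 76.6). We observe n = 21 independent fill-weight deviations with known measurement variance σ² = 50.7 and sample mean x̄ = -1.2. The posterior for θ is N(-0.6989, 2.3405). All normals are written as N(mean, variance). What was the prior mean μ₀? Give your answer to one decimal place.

With known observation variance, the Normal–Normal posterior has precision τ_n = τ₀ + n/σ² and mean μ_n = (τ₀μ₀ + (n/σ²)x̄)/τ_n.
Here τ₀ = 1/76.6 = 0.013055 and τ_data = 21/50.7 = 0.414201, so τ_n = 0.427256.
Rearranging for μ₀: μ₀ = (μ_n·τ_n − τ_data·x̄)/τ₀ = (-0.6989·0.427256 − 0.414201·-1.2) / 0.013055 = 0.198432/0.013055 ≈ 15.2.

μ₀ = 15.2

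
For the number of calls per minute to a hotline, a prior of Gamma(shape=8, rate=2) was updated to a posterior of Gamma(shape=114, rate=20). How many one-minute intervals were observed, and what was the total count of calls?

n = 18 one-minute intervals with total 106 calls

A Gamma(α, β) prior (rate parametrization) on a Poisson rate with n observations summing to S gives posterior Gamma(α+S, β+n).
Matching: Σxᵢ = 114 − 8 = 106 and n = 20 − 2 = 18.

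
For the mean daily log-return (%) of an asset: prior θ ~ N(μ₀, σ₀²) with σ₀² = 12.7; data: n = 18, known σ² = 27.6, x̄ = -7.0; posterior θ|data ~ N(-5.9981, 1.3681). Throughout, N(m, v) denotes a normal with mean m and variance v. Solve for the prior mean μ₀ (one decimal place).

With known observation variance, the Normal–Normal posterior has precision τ_n = τ₀ + n/σ² and mean μ_n = (τ₀μ₀ + (n/σ²)x̄)/τ_n.
Here τ₀ = 1/12.7 = 0.078740 and τ_data = 18/27.6 = 0.652174, so τ_n = 0.730914.
Rearranging for μ₀: μ₀ = (μ_n·τ_n − τ_data·x̄)/τ₀ = (-5.9981·0.730914 − 0.652174·-7.0) / 0.078740 = 0.181123/0.078740 ≈ 2.3.

μ₀ = 2.3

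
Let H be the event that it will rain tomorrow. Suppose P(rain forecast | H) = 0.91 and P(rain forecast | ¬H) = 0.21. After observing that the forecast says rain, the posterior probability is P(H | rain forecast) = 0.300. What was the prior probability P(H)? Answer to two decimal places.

P(H) = 0.09

Bayes' rule in odds form gives O(H|E) = O(H)·[P(E|H)/P(E|¬H)], hence O(H) = O(H|E)/LR.
Posterior odds = 0.300/(1−0.300) = 0.4286. LR = 0.91/0.21 = 4.3333.
Prior odds = 0.4286/4.3333 = 0.0989, so P(H) = 0.0989/(1+0.0989) ≈ 0.09.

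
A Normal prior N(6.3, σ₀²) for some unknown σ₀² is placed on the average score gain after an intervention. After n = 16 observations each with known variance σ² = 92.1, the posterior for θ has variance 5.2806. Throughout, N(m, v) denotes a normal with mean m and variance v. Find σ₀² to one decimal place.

For the Normal–Normal model with known σ², precisions add: τ_n = τ₀ + n/σ².
So 1/σ₀² = 1/5.2806 − 16/92.1 = 0.189372 − 0.173724 = 0.015648.
Hence σ₀² = 1/0.015648 ≈ 63.9.

σ₀² = 63.9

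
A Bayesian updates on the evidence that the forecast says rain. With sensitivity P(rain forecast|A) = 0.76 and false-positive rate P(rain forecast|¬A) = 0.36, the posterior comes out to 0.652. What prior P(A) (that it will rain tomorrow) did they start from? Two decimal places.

P(A) = 0.47

In odds form, posterior odds = prior odds × likelihood ratio, so prior odds = posterior odds ÷ LR.
Posterior odds = 0.652/(1−0.652) = 1.8736. LR = 0.76/0.36 = 2.1111.
Prior odds = 1.8736/2.1111 = 0.8875, so P(A) = 0.8875/(1+0.8875) ≈ 0.47.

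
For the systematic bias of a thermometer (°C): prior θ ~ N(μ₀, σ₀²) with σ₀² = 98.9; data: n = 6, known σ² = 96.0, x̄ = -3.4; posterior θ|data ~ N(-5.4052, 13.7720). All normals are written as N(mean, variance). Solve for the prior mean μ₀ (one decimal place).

With known observation variance, the Normal–Normal posterior has precision τ_n = τ₀ + n/σ² and mean μ_n = (τ₀μ₀ + (n/σ²)x̄)/τ_n.
Here τ₀ = 1/98.9 = 0.010111 and τ_data = 6/96.0 = 0.062500, so τ_n = 0.072611.
Rearranging for μ₀: μ₀ = (μ_n·τ_n − τ_data·x̄)/τ₀ = (-5.4052·0.072611 − 0.062500·-3.4) / 0.010111 = -0.179977/0.010111 ≈ -17.8.

μ₀ = -17.8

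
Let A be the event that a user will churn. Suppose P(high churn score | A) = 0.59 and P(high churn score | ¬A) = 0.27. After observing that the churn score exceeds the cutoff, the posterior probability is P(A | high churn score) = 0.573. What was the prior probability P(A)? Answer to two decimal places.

P(A) = 0.38

Bayes' rule in odds form gives O(A|E) = O(A)·[P(E|A)/P(E|¬A)], hence O(A) = O(A|E)/LR.
Posterior odds = 0.573/(1−0.573) = 1.3419. LR = 0.59/0.27 = 2.1852.
Prior odds = 1.3419/2.1852 = 0.6141, so P(A) = 0.6141/(1+0.6141) ≈ 0.38.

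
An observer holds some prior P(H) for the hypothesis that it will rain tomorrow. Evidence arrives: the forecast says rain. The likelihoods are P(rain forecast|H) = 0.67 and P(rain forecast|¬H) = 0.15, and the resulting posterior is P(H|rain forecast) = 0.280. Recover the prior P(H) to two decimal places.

P(H) = 0.08

In odds form, posterior odds = prior odds × likelihood ratio, so prior odds = posterior odds ÷ LR.
Posterior odds = 0.280/(1−0.280) = 0.3889. LR = 0.67/0.15 = 4.4667.
Prior odds = 0.3889/4.4667 = 0.0871, so P(H) = 0.0871/(1+0.0871) ≈ 0.08.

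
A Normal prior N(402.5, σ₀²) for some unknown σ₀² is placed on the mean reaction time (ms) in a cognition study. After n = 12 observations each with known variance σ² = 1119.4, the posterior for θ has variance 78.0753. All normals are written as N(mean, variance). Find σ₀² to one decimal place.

For the Normal–Normal model with known σ², precisions add: τ_n = τ₀ + n/σ².
So 1/σ₀² = 1/78.0753 − 12/1119.4 = 0.012808 − 0.010720 = 0.002088.
Hence σ₀² = 1/0.002088 ≈ 478.9.

σ₀² = 478.9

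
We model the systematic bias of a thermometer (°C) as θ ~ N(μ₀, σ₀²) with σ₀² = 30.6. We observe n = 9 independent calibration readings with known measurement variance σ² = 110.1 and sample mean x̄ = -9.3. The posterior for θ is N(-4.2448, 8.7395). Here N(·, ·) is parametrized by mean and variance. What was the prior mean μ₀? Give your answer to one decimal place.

The posterior mean is a precision-weighted average: μ_n = (τ₀μ₀ + τ_data·x̄)/(τ₀+τ_data), with τ₀=1/σ₀² and τ_data=n/σ².
Here τ₀ = 1/30.6 = 0.032680 and τ_data = 9/110.1 = 0.081744, so τ_n = 0.114424.
Rearranging for μ₀: μ₀ = (μ_n·τ_n − τ_data·x̄)/τ₀ = (-4.2448·0.114424 − 0.081744·-9.3) / 0.032680 = 0.274512/0.032680 ≈ 8.4.

μ₀ = 8.4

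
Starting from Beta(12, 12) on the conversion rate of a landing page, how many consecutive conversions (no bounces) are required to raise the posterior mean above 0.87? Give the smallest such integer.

k = 69

After k conversions and 0 bounces the posterior is Beta(12+k, 12), with mean (12+k)/(12+12+k).
Set (12+k)/(24+k) > 0.87 and solve: k > (0.87·24 − 12)/(1 − 0.87) = 68.308.
The smallest integer exceeding 68.308 is 69.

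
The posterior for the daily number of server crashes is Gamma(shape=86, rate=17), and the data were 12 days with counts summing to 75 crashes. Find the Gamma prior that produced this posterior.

Gamma–Poisson conjugacy: posterior shape = α + Σxᵢ, posterior rate = β + n.
So α = 86 − 75 = 11 and β = 17 − 12 = 5.

Gamma(shape=11, rate=5)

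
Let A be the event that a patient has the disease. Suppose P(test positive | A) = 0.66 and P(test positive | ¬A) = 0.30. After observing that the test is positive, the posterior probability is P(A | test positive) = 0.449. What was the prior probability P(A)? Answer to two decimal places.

P(A) = 0.27

Bayes' rule in odds form gives O(A|E) = O(A)·[P(E|A)/P(E|¬A)], hence O(A) = O(A|E)/LR.
Posterior odds = 0.449/(1−0.449) = 0.8149. LR = 0.66/0.30 = 2.2000.
Prior odds = 0.8149/2.2000 = 0.3704, so P(A) = 0.3704/(1+0.3704) ≈ 0.27.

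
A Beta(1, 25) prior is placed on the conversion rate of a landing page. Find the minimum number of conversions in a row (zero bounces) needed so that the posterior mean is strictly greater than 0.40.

After k conversions and 0 bounces the posterior is Beta(1+k, 25), with mean (1+k)/(1+25+k).
Set (1+k)/(26+k) > 0.40 and solve: k > (0.40·26 − 1)/(1 − 0.40) = 15.667.
The smallest integer exceeding 15.667 is 16, and checking k=16: (17)/(42) = 0.4048 > 0.40.

k = 16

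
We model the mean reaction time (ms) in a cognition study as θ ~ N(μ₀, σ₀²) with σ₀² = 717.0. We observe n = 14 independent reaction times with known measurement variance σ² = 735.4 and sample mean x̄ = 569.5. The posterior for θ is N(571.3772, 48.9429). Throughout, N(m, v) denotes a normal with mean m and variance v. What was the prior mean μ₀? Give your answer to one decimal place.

With known observation variance, the Normal–Normal posterior has precision τ_n = τ₀ + n/σ² and mean μ_n = (τ₀μ₀ + (n/σ²)x̄)/τ_n.
Here τ₀ = 1/717.0 = 0.001395 and τ_data = 14/735.4 = 0.019037, so τ_n = 0.020432.
Rearranging for μ₀: μ₀ = (μ_n·τ_n − τ_data·x̄)/τ₀ = (571.3772·0.020432 − 0.019037·569.5) / 0.001395 = 0.832807/0.001395 ≈ 597.0.

μ₀ = 597.0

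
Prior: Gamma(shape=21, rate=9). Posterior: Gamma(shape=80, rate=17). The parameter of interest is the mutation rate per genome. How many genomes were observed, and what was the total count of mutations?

n = 8 genomes with total 59 mutations

Gamma–Poisson conjugacy: posterior shape = α + Σxᵢ, posterior rate = β + n.
Matching: Σxᵢ = 80 − 21 = 59 and n = 17 − 9 = 8.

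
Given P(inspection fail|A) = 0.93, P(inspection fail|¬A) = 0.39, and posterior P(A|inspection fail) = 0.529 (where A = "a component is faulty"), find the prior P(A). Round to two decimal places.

P(A) = 0.32

In odds form, posterior odds = prior odds × likelihood ratio, so prior odds = posterior odds ÷ LR.
Posterior odds = 0.529/(1−0.529) = 1.1231. LR = 0.93/0.39 = 2.3846.
Prior odds = 1.1231/2.3846 = 0.4710, so P(A) = 0.4710/(1+0.4710) ≈ 0.32.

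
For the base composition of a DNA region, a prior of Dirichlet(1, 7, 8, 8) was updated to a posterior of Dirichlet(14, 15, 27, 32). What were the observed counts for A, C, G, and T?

counts (13, 8, 19, 24)

For a Dirichlet(α) prior with multinomial counts c, the posterior is Dirichlet(α + c) componentwise.
Counts are posterior − prior componentwise: 14−1=13, 15−7=8, 27−8=19, 32−8=24.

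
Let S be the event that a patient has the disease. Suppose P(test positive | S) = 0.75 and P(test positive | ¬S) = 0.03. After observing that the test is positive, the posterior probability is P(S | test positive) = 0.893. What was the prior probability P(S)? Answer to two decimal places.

Bayes' rule in odds form gives O(S|E) = O(S)·[P(E|S)/P(E|¬S)], hence O(S) = O(S|E)/LR.
Posterior odds = 0.893/(1−0.893) = 8.3458. LR = 0.75/0.03 = 25.0000.
Prior odds = 8.3458/25.0000 = 0.3338, so P(S) = 0.3338/(1+0.3338) ≈ 0.25.

P(S) = 0.25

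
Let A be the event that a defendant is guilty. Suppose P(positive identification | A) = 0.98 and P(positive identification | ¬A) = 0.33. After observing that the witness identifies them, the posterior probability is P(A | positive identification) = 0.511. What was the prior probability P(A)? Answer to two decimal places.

In odds form, posterior odds = prior odds × likelihood ratio, so prior odds = posterior odds ÷ LR.
Posterior odds = 0.511/(1−0.511) = 1.0450. LR = 0.98/0.33 = 2.9697.
Prior odds = 1.0450/2.9697 = 0.3519, so P(A) = 0.3519/(1+0.3519) ≈ 0.26.

P(A) = 0.26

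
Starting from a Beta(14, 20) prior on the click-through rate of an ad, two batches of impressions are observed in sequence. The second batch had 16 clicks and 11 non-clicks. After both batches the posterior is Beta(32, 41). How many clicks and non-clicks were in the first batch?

2 clicks and 10 non-clicks

Because Beta–binomial updating is additive in the counts, the combined data contributed (α_post−α_prior, β_post−β_prior) successes and failures.
Total across both batches: 32−14=18 clicks, 41−20=21 non-clicks.
Subtract the second batch: 18−16=2 clicks and 21−11=10 non-clicks.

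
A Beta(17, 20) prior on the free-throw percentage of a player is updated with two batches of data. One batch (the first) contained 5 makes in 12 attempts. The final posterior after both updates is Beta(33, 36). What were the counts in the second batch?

11 makes and 9 misses

Sequential conjugate updates are equivalent to a single update on the pooled data, so total successes = posterior α − prior α and total failures = posterior β − prior β.
Total across both batches: 33−17=16 makes, 36−20=16 misses.
Subtract the first batch: 16−5=11 makes and 16−7=9 misses.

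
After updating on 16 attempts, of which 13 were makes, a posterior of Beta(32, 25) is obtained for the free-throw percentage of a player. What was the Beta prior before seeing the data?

Beta is conjugate to the binomial likelihood: posterior = Beta(α+s, β+f).
So α = 32 − 13 = 19 and β = 25 − 3 = 22.

Beta(19, 22)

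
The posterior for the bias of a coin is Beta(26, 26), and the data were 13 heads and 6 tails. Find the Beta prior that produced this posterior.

A Beta(a, b) prior with s successes and f failures in binomial data gives a Beta(a+s, b+f) posterior.
So a = 26 − 13 = 13 and b = 26 − 6 = 20.

Beta(13, 20)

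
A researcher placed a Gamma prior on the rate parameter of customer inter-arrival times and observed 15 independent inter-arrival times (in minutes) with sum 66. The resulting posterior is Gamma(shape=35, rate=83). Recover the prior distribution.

Gamma(shape=20, rate=17)

For an exponential likelihood with a Gamma(α, β) prior on the rate, n observations with total T give posterior Gamma(α+n, β+T).
So α = 35 − 15 = 20 and β = 83 − 66 = 17.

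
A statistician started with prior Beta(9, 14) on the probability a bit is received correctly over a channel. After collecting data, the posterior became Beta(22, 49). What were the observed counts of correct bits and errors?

Beta is conjugate to the binomial likelihood: posterior = Beta(a+s, b+f).
Match parameters: s=22−9=13, f=49−14=35.

13 correct bits and 35 errors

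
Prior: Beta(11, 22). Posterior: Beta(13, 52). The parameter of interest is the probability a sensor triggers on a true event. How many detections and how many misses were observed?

A Beta(a, b) prior with s successes and f failures in binomial data gives a Beta(a+s, b+f) posterior.
So s = 13 − 11 = 2 and f = 52 − 22 = 30.

2 detections and 30 misses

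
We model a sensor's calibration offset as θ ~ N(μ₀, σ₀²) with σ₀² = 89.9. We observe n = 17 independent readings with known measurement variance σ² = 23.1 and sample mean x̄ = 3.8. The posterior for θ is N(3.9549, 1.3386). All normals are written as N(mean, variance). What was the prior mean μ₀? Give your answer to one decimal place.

μ₀ = 14.2

With known observation variance, the Normal–Normal posterior has precision τ_n = τ₀ + n/σ² and mean μ_n = (τ₀μ₀ + (n/σ²)x̄)/τ_n.
Here τ₀ = 1/89.9 = 0.011123 and τ_data = 17/23.1 = 0.735931, so τ_n = 0.747054.
Rearranging for μ₀: μ₀ = (μ_n·τ_n − τ_data·x̄)/τ₀ = (3.9549·0.747054 − 0.735931·3.8) / 0.011123 = 0.157986/0.011123 ≈ 14.2.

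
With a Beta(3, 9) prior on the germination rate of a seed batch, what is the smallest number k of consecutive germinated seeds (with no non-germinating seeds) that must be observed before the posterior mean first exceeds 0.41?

After k germinated seeds and 0 non-germinating seeds the posterior is Beta(3+k, 9), with mean (3+k)/(3+9+k).
Set (3+k)/(12+k) > 0.41 and solve: k > (0.41·12 − 3)/(1 − 0.41) = 3.254.
The smallest integer exceeding 3.254 is 4.

k = 4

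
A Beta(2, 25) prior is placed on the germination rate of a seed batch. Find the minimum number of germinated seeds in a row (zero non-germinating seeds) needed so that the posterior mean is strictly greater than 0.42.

k = 17

After k germinated seeds and 0 non-germinating seeds the posterior is Beta(2+k, 25), with mean (2+k)/(2+25+k).
Set (2+k)/(27+k) > 0.42 and solve: k > (0.42·27 − 2)/(1 − 0.42) = 16.103.
The smallest integer exceeding 16.103 is 17, and checking k=17: (19)/(44) = 0.4318 > 0.42.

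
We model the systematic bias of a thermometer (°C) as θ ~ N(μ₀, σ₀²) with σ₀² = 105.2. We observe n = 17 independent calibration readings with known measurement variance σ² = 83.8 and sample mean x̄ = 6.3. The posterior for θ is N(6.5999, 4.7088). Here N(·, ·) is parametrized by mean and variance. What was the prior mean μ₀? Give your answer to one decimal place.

With known observation variance, the Normal–Normal posterior has precision τ_n = τ₀ + n/σ² and mean μ_n = (τ₀μ₀ + (n/σ²)x̄)/τ_n.
Here τ₀ = 1/105.2 = 0.009506 and τ_data = 17/83.8 = 0.202864, so τ_n = 0.212370.
Rearranging for μ₀: μ₀ = (μ_n·τ_n − τ_data·x̄)/τ₀ = (6.5999·0.212370 − 0.202864·6.3) / 0.009506 = 0.123578/0.009506 ≈ 13.0.

μ₀ = 13.0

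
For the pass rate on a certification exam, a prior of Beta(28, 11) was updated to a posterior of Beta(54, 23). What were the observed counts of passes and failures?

Beta is conjugate to the binomial likelihood: posterior = Beta(α+s, β+f).
So s = 54 − 28 = 26 and f = 23 − 11 = 12.

26 passes and 12 failures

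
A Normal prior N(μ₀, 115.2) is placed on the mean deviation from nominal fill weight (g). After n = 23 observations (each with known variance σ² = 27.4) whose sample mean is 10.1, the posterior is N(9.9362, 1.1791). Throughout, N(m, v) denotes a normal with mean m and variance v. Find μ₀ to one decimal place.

The posterior mean is a precision-weighted average: μ_n = (τ₀μ₀ + τ_data·x̄)/(τ₀+τ_data), with τ₀=1/σ₀² and τ_data=n/σ².
Here τ₀ = 1/115.2 = 0.008681 and τ_data = 23/27.4 = 0.839416, so τ_n = 0.848097.
Rearranging for μ₀: μ₀ = (μ_n·τ_n − τ_data·x̄)/τ₀ = (9.9362·0.848097 − 0.839416·10.1) / 0.008681 = -0.051240/0.008681 ≈ -5.9.

μ₀ = -5.9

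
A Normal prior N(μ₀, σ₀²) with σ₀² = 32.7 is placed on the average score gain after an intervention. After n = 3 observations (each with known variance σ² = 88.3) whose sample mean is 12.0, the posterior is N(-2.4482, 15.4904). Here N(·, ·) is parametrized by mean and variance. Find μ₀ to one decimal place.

μ₀ = -18.5

The posterior mean is a precision-weighted average: μ_n = (τ₀μ₀ + τ_data·x̄)/(τ₀+τ_data), with τ₀=1/σ₀² and τ_data=n/σ².
Here τ₀ = 1/32.7 = 0.030581 and τ_data = 3/88.3 = 0.033975, so τ_n = 0.064556.
Rearranging for μ₀: μ₀ = (μ_n·τ_n − τ_data·x̄)/τ₀ = (-2.4482·0.064556 − 0.033975·12.0) / 0.030581 = -0.565746/0.030581 ≈ -18.5.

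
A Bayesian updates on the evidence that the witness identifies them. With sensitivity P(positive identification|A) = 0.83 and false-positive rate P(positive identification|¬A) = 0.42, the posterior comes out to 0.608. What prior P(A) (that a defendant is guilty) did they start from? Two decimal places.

P(A) = 0.44

In odds form, posterior odds = prior odds × likelihood ratio, so prior odds = posterior odds ÷ LR.
Posterior odds = 0.608/(1−0.608) = 1.5510. LR = 0.83/0.42 = 1.9762.
Prior odds = 1.5510/1.9762 = 0.7848, so P(A) = 0.7848/(1+0.7848) ≈ 0.44.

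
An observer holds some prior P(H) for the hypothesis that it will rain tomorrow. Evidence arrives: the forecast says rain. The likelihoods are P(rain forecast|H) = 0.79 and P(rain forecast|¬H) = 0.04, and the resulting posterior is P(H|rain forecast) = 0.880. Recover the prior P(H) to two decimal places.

In odds form, posterior odds = prior odds × likelihood ratio, so prior odds = posterior odds ÷ LR.
Posterior odds = 0.880/(1−0.880) = 7.3333. LR = 0.79/0.04 = 19.7500.
Prior odds = 7.3333/19.7500 = 0.3713, so P(H) = 0.3713/(1+0.3713) ≈ 0.27.

P(H) = 0.27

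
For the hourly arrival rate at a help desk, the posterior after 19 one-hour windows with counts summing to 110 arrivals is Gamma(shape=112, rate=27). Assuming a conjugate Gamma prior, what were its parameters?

Gamma(shape=2, rate=8)

A Gamma(α, β) prior (rate parametrization) on a Poisson rate with n observations summing to S gives posterior Gamma(α+S, β+n).
So α = 112 − 110 = 2 and β = 27 − 19 = 8.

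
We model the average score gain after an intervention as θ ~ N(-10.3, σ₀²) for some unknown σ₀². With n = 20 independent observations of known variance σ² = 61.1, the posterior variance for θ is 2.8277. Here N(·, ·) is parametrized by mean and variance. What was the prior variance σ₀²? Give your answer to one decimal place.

Posterior precision equals prior precision plus data precision: 1/σ_n² = 1/σ₀² + n/σ².
So 1/σ₀² = 1/2.8277 − 20/61.1 = 0.353644 − 0.327332 = 0.026312.
Hence σ₀² = 1/0.026312 ≈ 38.0.

σ₀² = 38.0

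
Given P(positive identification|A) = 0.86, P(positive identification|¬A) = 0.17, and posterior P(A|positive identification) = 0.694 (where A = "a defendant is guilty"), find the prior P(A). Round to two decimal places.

P(A) = 0.31

In odds form, posterior odds = prior odds × likelihood ratio, so prior odds = posterior odds ÷ LR.
Posterior odds = 0.694/(1−0.694) = 2.2680. LR = 0.86/0.17 = 5.0588.
Prior odds = 2.2680/5.0588 = 0.4483, so P(A) = 0.4483/(1+0.4483) ≈ 0.31.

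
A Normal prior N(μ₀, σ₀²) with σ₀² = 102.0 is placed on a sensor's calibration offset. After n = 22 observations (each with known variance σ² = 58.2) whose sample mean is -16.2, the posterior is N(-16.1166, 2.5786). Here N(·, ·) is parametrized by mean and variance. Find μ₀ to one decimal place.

With known observation variance, the Normal–Normal posterior has precision τ_n = τ₀ + n/σ² and mean μ_n = (τ₀μ₀ + (n/σ²)x̄)/τ_n.
Here τ₀ = 1/102.0 = 0.009804 and τ_data = 22/58.2 = 0.378007, so τ_n = 0.387811.
Rearranging for μ₀: μ₀ = (μ_n·τ_n − τ_data·x̄)/τ₀ = (-16.1166·0.387811 − 0.378007·-16.2) / 0.009804 = -0.126481/0.009804 ≈ -12.9.

μ₀ = -12.9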